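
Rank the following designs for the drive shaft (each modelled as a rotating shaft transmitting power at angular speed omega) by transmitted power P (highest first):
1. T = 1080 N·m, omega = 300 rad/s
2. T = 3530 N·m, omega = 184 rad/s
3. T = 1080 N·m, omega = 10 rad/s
Model: a rotating shaft transmitting power at angular speed omega, so P = T·omega (SI units).
  Case 1: P = 1080 × 300 = 324000 W = 324 kW
  Case 2: P = 3530 × 184 = 649500 W = 649.5 kW
  Case 3: P = 1080 × 10 = 10800 W = 10.8 kW
Ordering: 649.5 kW (case 2) > 324 kW (case 1) > 10.8 kW (case 3)
Final answer: 2, 1, 3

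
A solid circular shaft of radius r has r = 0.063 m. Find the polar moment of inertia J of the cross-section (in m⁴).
Model: a solid circular shaft of radius r, so J = (π·r^4) / 2.
Substitute:
  J = (π × 0.063^4) / 2
  J = 2.474 × 10⁻⁵ m⁴
Final answer: J = 2.474 × 10⁻⁵ m⁴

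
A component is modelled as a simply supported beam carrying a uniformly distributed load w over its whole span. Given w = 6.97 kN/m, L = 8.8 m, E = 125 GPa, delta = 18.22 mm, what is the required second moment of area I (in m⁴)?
Model: a simply supported beam carrying a uniformly distributed load w over its whole span, so delta = (5·w·L^4) / (384·E·I).
Solve for I: I = (5·w·L^4) / (384·delta·E).
Convert to SI units:
  w = 6.97 kN/m = 6970 N/m
  E = 125 GPa = 1.25 × 10¹¹ Pa
  delta = 18.22 mm = 0.01822 m
Substitute:
  I = (5 × 6970 × 8.8^4) / (384 × 0.01822 × (1.25 × 10¹¹))
  I = 0.000239 m⁴
Final answer: I = 0.000239 m⁴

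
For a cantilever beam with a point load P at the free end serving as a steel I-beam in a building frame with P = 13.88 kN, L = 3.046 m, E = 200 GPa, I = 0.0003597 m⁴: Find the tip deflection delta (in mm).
Model: a cantilever beam with a point load P at the free end, so delta = (P·L^3) / (3·E·I).
Convert to SI units:
  P = 13.88 kN = 13880 N
  E = 200 GPa = 2 × 10¹¹ Pa
Substitute:
  delta = (13880 × 3.046^3) / (3 × (2 × 10¹¹) × 0.0003597)
  delta = 0.001818 m
Convert: delta = 0.001818 m = 1.818 mm
Final answer: delta = 1.818 mm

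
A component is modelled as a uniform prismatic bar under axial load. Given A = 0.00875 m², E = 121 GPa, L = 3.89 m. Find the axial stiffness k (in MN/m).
Model: a uniform prismatic bar under axial load, so k = (A·E) / L.
Convert to SI units:
  E = 121 GPa = 1.21 × 10¹¹ Pa
Substitute:
  k = (0.00875 × (1.21 × 10¹¹)) / 3.89
  k = 2.722 × 10⁸ N/m
Convert: k = 2.722 × 10⁸ N/m = 272.2 MN/m
Final answer: k = 272.2 MN/m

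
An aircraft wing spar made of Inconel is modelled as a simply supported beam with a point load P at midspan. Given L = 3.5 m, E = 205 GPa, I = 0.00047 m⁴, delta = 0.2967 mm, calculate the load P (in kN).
Model: a simply supported beam with a point load P at midspan, so delta = (P·L^3) / (48·E·I).
Solve for P: P = (48·delta·E·I) / L^3.
Convert to SI units:
  E = 205 GPa = 2.05 × 10¹¹ Pa
  delta = 0.2967 mm = 0.0002967 m
Substitute:
  P = (48 × 0.0002967 × (2.05 × 10¹¹) × 0.00047) / 3.5^3
  P = 32000 N
Convert: P = 32000 N = 32 kN
Final answer: P = 32 kN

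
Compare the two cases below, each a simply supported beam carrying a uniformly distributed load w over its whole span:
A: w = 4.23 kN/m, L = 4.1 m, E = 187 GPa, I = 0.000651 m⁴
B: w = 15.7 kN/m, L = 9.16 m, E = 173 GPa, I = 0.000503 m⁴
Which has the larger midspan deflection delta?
Model: a simply supported beam carrying a uniformly distributed load w over its whole span, so delta = (5·w·L^4) / (384·E·I) (SI units).
  A: delta = (5 × 4230 × 4.1^4) / (384 × (1.87 × 10¹¹) × 0.000651) = 0.0001278 m = 0.1278 mm
  B: delta = (5 × 15700 × 9.16^4) / (384 × (1.73 × 10¹¹) × 0.000503) = 0.01654 m = 16.54 mm
16.54 mm > 0.1278 mm, so B is larger.
Final answer: B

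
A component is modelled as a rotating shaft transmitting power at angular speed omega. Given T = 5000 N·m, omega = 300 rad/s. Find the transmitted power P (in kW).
Model: a rotating shaft transmitting power at angular speed omega, so P = T·omega.
Substitute:
  P = 5000 × 300
  P = 1.5 × 10⁶ W
Convert: P = 1.5 × 10⁶ W = 1500 kW
Final answer: P = 1500 kW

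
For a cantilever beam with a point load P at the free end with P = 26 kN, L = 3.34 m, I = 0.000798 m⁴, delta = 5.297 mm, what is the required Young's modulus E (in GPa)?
Model: a cantilever beam with a point load P at the free end, so delta = (P·L^3) / (3·E·I).
Solve for E: E = (P·L^3) / (3·delta·I).
Convert to SI units:
  P = 26 kN = 26000 N
  delta = 5.297 mm = 0.005297 m
Substitute:
  E = (26000 × 3.34^3) / (3 × 0.005297 × 0.000798)
  E = 7.639 × 10¹⁰ Pa
Convert: E = 7.639 × 10¹⁰ Pa = 76.39 GPa
Final answer: E = 76.39 GPa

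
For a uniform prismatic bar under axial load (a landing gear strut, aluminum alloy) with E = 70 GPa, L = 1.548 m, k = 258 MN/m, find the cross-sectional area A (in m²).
Model: a uniform prismatic bar under axial load, so k = (A·E) / L.
Solve for A: A = (k·L) / E.
Convert to SI units:
  E = 70 GPa = 7 × 10¹⁰ Pa
  k = 258 MN/m = 2.58 × 10⁸ N/m
Substitute:
  A = ((2.58 × 10⁸) × 1.548) / (7 × 10¹⁰)
  A = 0.005705 m²
Final answer: A = 0.005705 m²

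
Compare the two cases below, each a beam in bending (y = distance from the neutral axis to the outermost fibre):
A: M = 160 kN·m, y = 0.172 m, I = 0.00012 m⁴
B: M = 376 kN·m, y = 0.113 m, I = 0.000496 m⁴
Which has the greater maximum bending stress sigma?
Model: a beam in bending (y = distance from the neutral axis to the outermost fibre), so sigma = (M·y) / I (SI units).
  A: sigma = (160000 × 0.172) / 0.00012 = 2.293 × 10⁸ Pa = 229.3 MPa
  B: sigma = (376000 × 0.113) / 0.000496 = 8.566 × 10⁷ Pa = 85.66 MPa
229.3 MPa > 85.66 MPa, so A is larger.
Final answer: A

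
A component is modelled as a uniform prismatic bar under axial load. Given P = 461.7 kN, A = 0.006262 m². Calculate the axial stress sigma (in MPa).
Model: a uniform prismatic bar under axial load, so sigma = P / A.
Convert to SI units:
  P = 461.7 kN = 461700 N
Substitute:
  sigma = 461700 / 0.006262
  sigma = 7.373 × 10⁷ Pa
Convert: sigma = 7.373 × 10⁷ Pa = 73.73 MPa
Final answer: sigma = 73.73 MPa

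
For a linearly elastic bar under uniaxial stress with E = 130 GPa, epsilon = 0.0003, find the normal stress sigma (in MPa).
Model: a linearly elastic bar under uniaxial stress, so epsilon = sigma / E.
Solve for sigma: sigma = epsilon·E.
Convert to SI units:
  E = 130 GPa = 1.3 × 10¹¹ Pa
Substitute:
  sigma = 0.0003 × (1.3 × 10¹¹)
  sigma = 3.9 × 10⁷ Pa
Convert: sigma = 3.9 × 10⁷ Pa = 39 MPa
Final answer: sigma = 39 MPa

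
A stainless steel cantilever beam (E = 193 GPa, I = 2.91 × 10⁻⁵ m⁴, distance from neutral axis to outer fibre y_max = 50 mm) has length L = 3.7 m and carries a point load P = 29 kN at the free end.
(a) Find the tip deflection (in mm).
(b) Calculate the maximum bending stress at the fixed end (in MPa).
(a) Tip deflection of a cantilever with an end point load: δ = P·L^3 / (3·E·I). Convert P = 29 kN = 29000 N, E = 193 GPa = 1.93 × 10¹¹ Pa.
  δ = (29000 × 3.7^3) / (3 × (1.93 × 10¹¹) × (2.91 × 10⁻⁵)) = 0.08718 m = 87.18 mm
(b) Maximum bending moment at the fixed end: M = P·L = 29000 × 3.7 = 107300 N·m. Convert y_max = 50 mm = 0.05 m.
  σ = M·y_max / I = (107300 × 0.05) / (2.91 × 10⁻⁵) = 1.844 × 10⁸ Pa = 184.4 MPa
Final answer: (a) δ = 87.18 mm, (b) σ = 184.4 MPa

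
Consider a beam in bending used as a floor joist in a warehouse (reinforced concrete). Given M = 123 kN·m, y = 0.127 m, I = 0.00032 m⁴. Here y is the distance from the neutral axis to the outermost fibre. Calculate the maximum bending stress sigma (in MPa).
Model: a beam in bending, so sigma = (M·y) / I.
Convert to SI units:
  M = 123 kN·m = 123000 N·m
Substitute:
  sigma = (123000 × 0.127) / 0.00032
  sigma = 4.882 × 10⁷ Pa
Convert: sigma = 4.882 × 10⁷ Pa = 48.82 MPa
Final answer: sigma = 48.82 MPa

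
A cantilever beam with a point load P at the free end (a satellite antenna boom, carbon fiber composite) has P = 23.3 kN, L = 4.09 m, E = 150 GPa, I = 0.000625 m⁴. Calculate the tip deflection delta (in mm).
Model: a cantilever beam with a point load P at the free end, so delta = (P·L^3) / (3·E·I).
Convert to SI units:
  P = 23.3 kN = 23300 N
  E = 150 GPa = 1.5 × 10¹¹ Pa
Substitute:
  delta = (23300 × 4.09^3) / (3 × (1.5 × 10¹¹) × 0.000625)
  delta = 0.005668 m
Convert: delta = 0.005668 m = 5.668 mm
Final answer: delta = 5.668 mm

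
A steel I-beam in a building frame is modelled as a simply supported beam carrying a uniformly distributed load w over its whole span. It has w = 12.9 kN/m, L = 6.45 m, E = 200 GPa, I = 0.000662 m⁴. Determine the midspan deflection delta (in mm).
Model: a simply supported beam carrying a uniformly distributed load w over its whole span, so delta = (5·w·L^4) / (384·E·I).
Convert to SI units:
  w = 12.9 kN/m = 12900 N/m
  E = 200 GPa = 2 × 10¹¹ Pa
Substitute:
  delta = (5 × 12900 × 6.45^4) / (384 × (2 × 10¹¹) × 0.000662)
  delta = 0.002196 m
Convert: delta = 0.002196 m = 2.196 mm
Final answer: delta = 2.196 mm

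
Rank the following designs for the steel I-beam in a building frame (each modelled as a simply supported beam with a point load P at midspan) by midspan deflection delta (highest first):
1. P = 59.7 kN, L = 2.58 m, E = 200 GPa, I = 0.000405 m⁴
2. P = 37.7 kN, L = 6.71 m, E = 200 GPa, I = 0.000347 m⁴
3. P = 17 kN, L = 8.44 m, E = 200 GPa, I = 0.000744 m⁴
Model: a simply supported beam with a point load P at midspan, so delta = (P·L^3) / (48·E·I) (SI units).
  Case 1: delta = (59700 × 2.58^3) / (48 × (2 × 10¹¹) × 0.000405) = 0.0002637 m = 0.2637 mm
  Case 2: delta = (37700 × 6.71^3) / (48 × (2 × 10¹¹) × 0.000347) = 0.003419 m = 3.419 mm
  Case 3: delta = (17000 × 8.44^3) / (48 × (2 × 10¹¹) × 0.000744) = 0.001431 m = 1.431 mm
Ordering: 3.419 mm (case 2) > 1.431 mm (case 3) > 0.2637 mm (case 1)
Final answer: 2, 3, 1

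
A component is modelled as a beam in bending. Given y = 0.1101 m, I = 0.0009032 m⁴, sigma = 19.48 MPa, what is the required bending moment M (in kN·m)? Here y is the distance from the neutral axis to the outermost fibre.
Model: a beam in bending, so sigma = (M·y) / I.
Solve for M: M = (sigma·I) / y.
Convert to SI units:
  sigma = 19.48 MPa = 1.948 × 10⁷ Pa
Substitute:
  M = ((1.948 × 10⁷) × 0.0009032) / 0.1101
  M = 159800 N·m
Convert: M = 159800 N·m = 159.8 kN·m
Final answer: M = 159.8 kN·m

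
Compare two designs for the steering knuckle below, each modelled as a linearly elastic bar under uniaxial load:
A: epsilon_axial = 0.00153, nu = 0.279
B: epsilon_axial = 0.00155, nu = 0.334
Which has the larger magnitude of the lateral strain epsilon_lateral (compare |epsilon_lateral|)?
Model: a linearly elastic bar under uniaxial load, so epsilon_lateral = -nu·epsilon_axial (SI units).
  A: epsilon_lateral = -(0.279 × 0.00153) = -0.0004269
  B: epsilon_lateral = -(0.334 × 0.00155) = -0.0005177
|epsilon_lateral|: A = 0.0004269, B = 0.0005177, so B is larger in magnitude.
Final answer: B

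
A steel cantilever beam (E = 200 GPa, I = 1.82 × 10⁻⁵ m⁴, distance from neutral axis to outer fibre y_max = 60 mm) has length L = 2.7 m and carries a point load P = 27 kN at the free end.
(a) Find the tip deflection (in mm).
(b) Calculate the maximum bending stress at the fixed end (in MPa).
(a) Tip deflection of a cantilever with an end point load: δ = P·L^3 / (3·E·I). Convert P = 27 kN = 27000 N, E = 200 GPa = 2 × 10¹¹ Pa.
  δ = (27000 × 2.7^3) / (3 × (2 × 10¹¹) × (1.82 × 10⁻⁵)) = 0.04867 m = 48.67 mm
(b) Maximum bending moment at the fixed end: M = P·L = 27000 × 2.7 = 72900 N·m. Convert y_max = 60 mm = 0.06 m.
  σ = M·y_max / I = (72900 × 0.06) / (1.82 × 10⁻⁵) = 2.403 × 10⁸ Pa = 240.3 MPa
Final answer: (a) δ = 48.67 mm, (b) σ = 240.3 MPa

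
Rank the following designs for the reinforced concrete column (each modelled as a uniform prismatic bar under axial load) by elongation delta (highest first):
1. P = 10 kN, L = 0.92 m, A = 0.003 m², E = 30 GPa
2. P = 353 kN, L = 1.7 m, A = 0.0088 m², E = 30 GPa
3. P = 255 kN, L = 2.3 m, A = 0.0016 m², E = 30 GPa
Model: a uniform prismatic bar under axial load, so delta = (P·L) / (A·E) (SI units).
  Case 1: delta = (10000 × 0.92) / (0.003 × (3 × 10¹⁰)) = 0.0001022 m = 0.1022 mm
  Case 2: delta = (353000 × 1.7) / (0.0088 × (3 × 10¹⁰)) = 0.002273 m = 2.273 mm
  Case 3: delta = (255000 × 2.3) / (0.0016 × (3 × 10¹⁰)) = 0.01222 m = 12.22 mm
Ordering: 12.22 mm (case 3) > 2.273 mm (case 2) > 0.1022 mm (case 1)
Final answer: 3, 2, 1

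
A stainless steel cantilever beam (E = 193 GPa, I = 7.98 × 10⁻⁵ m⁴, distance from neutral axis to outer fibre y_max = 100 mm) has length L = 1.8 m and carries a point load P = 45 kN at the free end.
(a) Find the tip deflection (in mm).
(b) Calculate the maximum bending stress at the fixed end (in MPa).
(a) Tip deflection of a cantilever with an end point load: δ = P·L^3 / (3·E·I). Convert P = 45 kN = 45000 N, E = 193 GPa = 1.93 × 10¹¹ Pa.
  δ = (45000 × 1.8^3) / (3 × (1.93 × 10¹¹) × (7.98 × 10⁻⁵)) = 0.00568 m = 5.68 mm
(b) Maximum bending moment at the fixed end: M = P·L = 45000 × 1.8 = 81000 N·m. Convert y_max = 100 mm = 0.1 m.
  σ = M·y_max / I = (81000 × 0.1) / (7.98 × 10⁻⁵) = 1.015 × 10⁸ Pa = 101.5 MPa
Final answer: (a) δ = 5.68 mm, (b) σ = 101.5 MPa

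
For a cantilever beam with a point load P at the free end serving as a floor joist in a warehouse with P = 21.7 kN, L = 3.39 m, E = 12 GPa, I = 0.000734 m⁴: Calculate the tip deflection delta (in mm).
Model: a cantilever beam with a point load P at the free end, so delta = (P·L^3) / (3·E·I).
Convert to SI units:
  P = 21.7 kN = 21700 N
  E = 12 GPa = 1.2 × 10¹⁰ Pa
Substitute:
  delta = (21700 × 3.39^3) / (3 × (1.2 × 10¹⁰) × 0.000734)
  delta = 0.03199 m
Convert: delta = 0.03199 m = 31.99 mm
Final answer: delta = 31.99 mm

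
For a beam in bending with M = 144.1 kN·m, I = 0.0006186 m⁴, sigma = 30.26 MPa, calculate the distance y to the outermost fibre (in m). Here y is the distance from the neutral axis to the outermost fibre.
Model: a beam in bending, so sigma = (M·y) / I.
Solve for y: y = (sigma·I) / M.
Convert to SI units:
  M = 144.1 kN·m = 144100 N·m
  sigma = 30.26 MPa = 3.026 × 10⁷ Pa
Substitute:
  y = ((3.026 × 10⁷) × 0.0006186) / 144100
  y = 0.1299 m
Final answer: y = 0.1299 m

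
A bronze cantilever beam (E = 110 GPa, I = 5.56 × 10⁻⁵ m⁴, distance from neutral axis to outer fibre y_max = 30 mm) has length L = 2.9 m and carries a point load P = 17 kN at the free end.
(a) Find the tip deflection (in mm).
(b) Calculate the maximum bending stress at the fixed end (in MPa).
(a) Tip deflection of a cantilever with an end point load: δ = P·L^3 / (3·E·I). Convert P = 17 kN = 17000 N, E = 110 GPa = 1.1 × 10¹¹ Pa.
  δ = (17000 × 2.9^3) / (3 × (1.1 × 10¹¹) × (5.56 × 10⁻⁵)) = 0.0226 m = 22.6 mm
(b) Maximum bending moment at the fixed end: M = P·L = 17000 × 2.9 = 49300 N·m. Convert y_max = 30 mm = 0.03 m.
  σ = M·y_max / I = (49300 × 0.03) / (5.56 × 10⁻⁵) = 2.66 × 10⁷ Pa = 26.6 MPa
Final answer: (a) δ = 22.6 mm, (b) σ = 26.6 MPa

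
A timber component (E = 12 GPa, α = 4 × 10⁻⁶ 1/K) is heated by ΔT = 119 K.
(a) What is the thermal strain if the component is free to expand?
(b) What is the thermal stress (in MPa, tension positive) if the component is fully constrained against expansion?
(a) Free thermal strain ε_th = α·ΔT = (4 × 10⁻⁶) × 119 = 0.000476
(b) Fully constrained, the expansion is suppressed, so σ = -E·α·ΔT. Convert E = 12 GPa = 1.2 × 10¹⁰ Pa.
  σ = -(1.2 × 10¹⁰) × (4 × 10⁻⁶) × 119 = -5.712 × 10⁶ Pa = -5.712 MPa (compressive)
Final answer: (a) ε_th = 0.000476, (b) σ = -5.712 MPa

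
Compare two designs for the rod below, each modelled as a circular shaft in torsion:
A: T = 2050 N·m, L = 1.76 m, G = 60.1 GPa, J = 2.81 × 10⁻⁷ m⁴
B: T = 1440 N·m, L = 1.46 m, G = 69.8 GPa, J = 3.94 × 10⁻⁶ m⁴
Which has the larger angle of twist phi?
Model: a circular shaft in torsion, so phi = (T·L) / (G·J) (SI units).
  A: phi = (2050 × 1.76) / ((6.01 × 10¹⁰) × (2.81 × 10⁻⁷)) = 0.2136 rad = 12.24°
  B: phi = (1440 × 1.46) / ((6.98 × 10¹⁰) × (3.94 × 10⁻⁶)) = 0.007645 rad = 0.438°
12.24° > 0.438°, so A is larger.
Final answer: A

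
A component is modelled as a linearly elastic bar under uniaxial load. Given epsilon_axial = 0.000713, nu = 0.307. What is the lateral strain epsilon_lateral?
Model: a linearly elastic bar under uniaxial load, so epsilon_lateral = -nu·epsilon_axial.
Substitute:
  epsilon_lateral = -(0.307 × 0.000713)
  epsilon_lateral = -0.0002189
Final answer: epsilon_lateral = -0.0002189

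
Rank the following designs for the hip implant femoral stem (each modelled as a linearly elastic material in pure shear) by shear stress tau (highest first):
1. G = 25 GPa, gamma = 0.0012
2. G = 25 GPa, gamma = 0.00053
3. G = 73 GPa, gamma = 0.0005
Model: a linearly elastic material in pure shear, so tau = G·gamma (SI units).
  Case 1: tau = (2.5 × 10¹⁰) × 0.0012 = 3 × 10⁷ Pa = 30 MPa
  Case 2: tau = (2.5 × 10¹⁰) × 0.00053 = 1.325 × 10⁷ Pa = 13.25 MPa
  Case 3: tau = (7.3 × 10¹⁰) × 0.0005 = 3.65 × 10⁷ Pa = 36.5 MPa
Ordering: 36.5 MPa (case 3) > 30 MPa (case 1) > 13.25 MPa (case 2)
Final answer: 3, 1, 2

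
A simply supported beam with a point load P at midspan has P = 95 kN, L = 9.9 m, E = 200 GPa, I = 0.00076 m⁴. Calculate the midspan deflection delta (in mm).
Model: a simply supported beam with a point load P at midspan, so delta = (P·L^3) / (48·E·I).
Convert to SI units:
  P = 95 kN = 95000 N
  E = 200 GPa = 2 × 10¹¹ Pa
Substitute:
  delta = (95000 × 9.9^3) / (48 × (2 × 10¹¹) × 0.00076)
  delta = 0.01263 m
Convert: delta = 0.01263 m = 12.63 mm
Final answer: delta = 12.63 mm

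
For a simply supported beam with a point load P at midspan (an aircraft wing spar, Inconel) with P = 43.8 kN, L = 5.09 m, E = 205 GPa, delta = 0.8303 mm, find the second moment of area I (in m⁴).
Model: a simply supported beam with a point load P at midspan, so delta = (P·L^3) / (48·E·I).
Solve for I: I = (P·L^3) / (48·delta·E).
Convert to SI units:
  P = 43.8 kN = 43800 N
  E = 205 GPa = 2.05 × 10¹¹ Pa
  delta = 0.8303 mm = 0.0008303 m
Substitute:
  I = (43800 × 5.09^3) / (48 × 0.0008303 × (2.05 × 10¹¹))
  I = 0.000707 m⁴
Final answer: I = 0.000707 m⁴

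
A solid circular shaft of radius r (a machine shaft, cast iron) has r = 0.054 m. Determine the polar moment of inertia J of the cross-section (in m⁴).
Model: a solid circular shaft of radius r, so J = (π·r^4) / 2.
Substitute:
  J = (π × 0.054^4) / 2
  J = 1.336 × 10⁻⁵ m⁴
Final answer: J = 1.336 × 10⁻⁵ m⁴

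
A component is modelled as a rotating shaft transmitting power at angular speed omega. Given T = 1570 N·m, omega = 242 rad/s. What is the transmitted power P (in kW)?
Model: a rotating shaft transmitting power at angular speed omega, so P = T·omega.
Substitute:
  P = 1570 × 242
  P = 379900 W
Convert: P = 379900 W = 379.9 kW
Final answer: P = 379.9 kW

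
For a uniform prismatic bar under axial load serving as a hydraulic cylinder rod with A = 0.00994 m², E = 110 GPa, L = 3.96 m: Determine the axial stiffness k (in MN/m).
Model: a uniform prismatic bar under axial load, so k = (A·E) / L.
Convert to SI units:
  E = 110 GPa = 1.1 × 10¹¹ Pa
Substitute:
  k = (0.00994 × (1.1 × 10¹¹)) / 3.96
  k = 2.761 × 10⁸ N/m
Convert: k = 2.761 × 10⁸ N/m = 276.1 MN/m
Final answer: k = 276.1 MN/m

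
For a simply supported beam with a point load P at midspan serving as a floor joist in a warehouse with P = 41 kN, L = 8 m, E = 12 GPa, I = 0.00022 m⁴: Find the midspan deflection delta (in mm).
Model: a simply supported beam with a point load P at midspan, so delta = (P·L^3) / (48·E·I).
Convert to SI units:
  P = 41 kN = 41000 N
  E = 12 GPa = 1.2 × 10¹⁰ Pa
Substitute:
  delta = (41000 × 8^3) / (48 × (1.2 × 10¹⁰) × 0.00022)
  delta = 0.1657 m
Convert: delta = 0.1657 m = 165.7 mm
Final answer: delta = 165.7 mm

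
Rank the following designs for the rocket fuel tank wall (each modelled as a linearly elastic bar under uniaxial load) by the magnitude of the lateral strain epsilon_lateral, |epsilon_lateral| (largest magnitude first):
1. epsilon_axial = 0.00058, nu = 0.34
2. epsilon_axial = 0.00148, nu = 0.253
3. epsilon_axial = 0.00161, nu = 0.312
Model: a linearly elastic bar under uniaxial load, so epsilon_lateral = -nu·epsilon_axial (SI units).
  Case 1: epsilon_lateral = -(0.34 × 0.00058) = -0.0001972
  Case 2: epsilon_lateral = -(0.253 × 0.00148) = -0.0003744
  Case 3: epsilon_lateral = -(0.312 × 0.00161) = -0.0005023
Ordering by |epsilon_lateral|: 0.0005023 (case 3) > 0.0003744 (case 2) > 0.0001972 (case 1)
Final answer: 3, 2, 1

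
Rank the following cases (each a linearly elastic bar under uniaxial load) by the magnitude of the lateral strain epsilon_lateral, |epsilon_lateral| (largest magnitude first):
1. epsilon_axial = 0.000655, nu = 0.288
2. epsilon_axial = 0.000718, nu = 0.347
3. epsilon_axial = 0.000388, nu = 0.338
Model: a linearly elastic bar under uniaxial load, so epsilon_lateral = -nu·epsilon_axial (SI units).
  Case 1: epsilon_lateral = -(0.288 × 0.000655) = -0.0001886
  Case 2: epsilon_lateral = -(0.347 × 0.000718) = -0.0002491
  Case 3: epsilon_lateral = -(0.338 × 0.000388) = -0.0001311
Ordering by |epsilon_lateral|: 0.0002491 (case 2) > 0.0001886 (case 1) > 0.0001311 (case 3)
Final answer: 2, 1, 3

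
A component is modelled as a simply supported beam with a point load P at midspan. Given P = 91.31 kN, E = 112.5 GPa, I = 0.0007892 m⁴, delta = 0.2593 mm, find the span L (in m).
Model: a simply supported beam with a point load P at midspan, so delta = (P·L^3) / (48·E·I).
Solve for L: L = ((48·delta·E·I) / P)^(1/3).
Convert to SI units:
  P = 91.31 kN = 91310 N
  E = 112.5 GPa = 1.125 × 10¹¹ Pa
  delta = 0.2593 mm = 0.0002593 m
Substitute:
  L = ((48 × 0.0002593 × (1.125 × 10¹¹) × 0.0007892) / 91310)^(1/3)
  L = 2.296 m
Final answer: L = 2.296 m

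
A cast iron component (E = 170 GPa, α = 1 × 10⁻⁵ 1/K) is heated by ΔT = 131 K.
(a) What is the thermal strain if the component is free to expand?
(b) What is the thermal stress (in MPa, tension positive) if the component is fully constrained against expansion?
(a) Free thermal strain ε_th = α·ΔT = (1 × 10⁻⁵) × 131 = 0.00131
(b) Fully constrained, the expansion is suppressed, so σ = -E·α·ΔT. Convert E = 170 GPa = 1.7 × 10¹¹ Pa.
  σ = -(1.7 × 10¹¹) × (1 × 10⁻⁵) × 131 = -2.227 × 10⁸ Pa = -222.7 MPa (compressive)
Final answer: (a) ε_th = 0.00131, (b) σ = -222.7 MPa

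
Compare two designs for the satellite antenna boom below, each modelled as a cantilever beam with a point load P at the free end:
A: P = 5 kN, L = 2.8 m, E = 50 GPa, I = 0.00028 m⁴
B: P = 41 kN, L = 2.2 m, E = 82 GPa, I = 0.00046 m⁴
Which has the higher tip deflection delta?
Model: a cantilever beam with a point load P at the free end, so delta = (P·L^3) / (3·E·I) (SI units).
  A: delta = (5000 × 2.8^3) / (3 × (5 × 10¹⁰) × 0.00028) = 0.002613 m = 2.613 mm
  B: delta = (41000 × 2.2^3) / (3 × (8.2 × 10¹⁰) × 0.00046) = 0.003858 m = 3.858 mm
3.858 mm > 2.613 mm, so B is larger.
Final answer: B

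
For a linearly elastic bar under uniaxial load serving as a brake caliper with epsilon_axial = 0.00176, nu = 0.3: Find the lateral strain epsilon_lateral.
Model: a linearly elastic bar under uniaxial load, so epsilon_lateral = -nu·epsilon_axial.
Substitute:
  epsilon_lateral = -(0.3 × 0.00176)
  epsilon_lateral = -0.000528
Final answer: epsilon_lateral = -0.000528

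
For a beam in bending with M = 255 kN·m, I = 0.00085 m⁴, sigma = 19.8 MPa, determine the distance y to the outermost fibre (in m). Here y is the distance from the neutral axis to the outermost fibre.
Model: a beam in bending, so sigma = (M·y) / I.
Solve for y: y = (sigma·I) / M.
Convert to SI units:
  M = 255 kN·m = 255000 N·m
  sigma = 19.8 MPa = 1.98 × 10⁷ Pa
Substitute:
  y = ((1.98 × 10⁷) × 0.00085) / 255000
  y = 0.066 m
Final answer: y = 0.066 m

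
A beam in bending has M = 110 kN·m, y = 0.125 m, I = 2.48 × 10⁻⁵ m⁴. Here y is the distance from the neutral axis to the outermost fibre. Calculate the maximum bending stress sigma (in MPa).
Model: a beam in bending, so sigma = (M·y) / I.
Convert to SI units:
  M = 110 kN·m = 110000 N·m
Substitute:
  sigma = (110000 × 0.125) / (2.48 × 10⁻⁵)
  sigma = 5.544 × 10⁸ Pa
Convert: sigma = 5.544 × 10⁸ Pa = 554.4 MPa
Final answer: sigma = 554.4 MPa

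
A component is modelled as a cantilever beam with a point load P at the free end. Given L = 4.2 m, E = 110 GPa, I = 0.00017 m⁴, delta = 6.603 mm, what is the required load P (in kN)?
Model: a cantilever beam with a point load P at the free end, so delta = (P·L^3) / (3·E·I).
Solve for P: P = (3·delta·E·I) / L^3.
Convert to SI units:
  E = 110 GPa = 1.1 × 10¹¹ Pa
  delta = 6.603 mm = 0.006603 m
Substitute:
  P = (3 × 0.006603 × (1.1 × 10¹¹) × 0.00017) / 4.2^3
  P = 5000 N
Convert: P = 5000 N = 5 kN
Final answer: P = 5 kN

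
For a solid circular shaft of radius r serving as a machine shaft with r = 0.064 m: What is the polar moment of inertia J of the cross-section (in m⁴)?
Model: a solid circular shaft of radius r, so J = (π·r^4) / 2.
Substitute:
  J = (π × 0.064^4) / 2
  J = 2.635 × 10⁻⁵ m⁴
Final answer: J = 2.635 × 10⁻⁵ m⁴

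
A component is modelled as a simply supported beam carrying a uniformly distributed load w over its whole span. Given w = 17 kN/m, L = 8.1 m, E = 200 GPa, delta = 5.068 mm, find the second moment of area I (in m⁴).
Model: a simply supported beam carrying a uniformly distributed load w over its whole span, so delta = (5·w·L^4) / (384·E·I).
Solve for I: I = (5·w·L^4) / (384·delta·E).
Convert to SI units:
  w = 17 kN/m = 17000 N/m
  E = 200 GPa = 2 × 10¹¹ Pa
  delta = 5.068 mm = 0.005068 m
Substitute:
  I = (5 × 17000 × 8.1^4) / (384 × 0.005068 × (2 × 10¹¹))
  I = 0.0009401 m⁴
Final answer: I = 0.0009401 m⁴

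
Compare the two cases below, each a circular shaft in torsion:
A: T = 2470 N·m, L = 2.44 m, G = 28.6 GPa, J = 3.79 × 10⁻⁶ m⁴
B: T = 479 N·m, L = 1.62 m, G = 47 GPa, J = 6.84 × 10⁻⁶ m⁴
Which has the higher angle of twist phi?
Model: a circular shaft in torsion, so phi = (T·L) / (G·J) (SI units).
  A: phi = (2470 × 2.44) / ((2.86 × 10¹⁰) × (3.79 × 10⁻⁶)) = 0.0556 rad = 3.186°
  B: phi = (479 × 1.62) / ((4.7 × 10¹⁰) × (6.84 × 10⁻⁶)) = 0.002414 rad = 0.1383°
3.186° > 0.1383°, so A is larger.
Final answer: A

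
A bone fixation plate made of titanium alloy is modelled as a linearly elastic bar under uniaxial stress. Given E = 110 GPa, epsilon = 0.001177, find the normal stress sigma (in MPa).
Model: a linearly elastic bar under uniaxial stress, so epsilon = sigma / E.
Solve for sigma: sigma = epsilon·E.
Convert to SI units:
  E = 110 GPa = 1.1 × 10¹¹ Pa
Substitute:
  sigma = 0.001177 × (1.1 × 10¹¹)
  sigma = 1.295 × 10⁸ Pa
Convert: sigma = 1.295 × 10⁸ Pa = 129.5 MPa
Final answer: sigma = 129.5 MPa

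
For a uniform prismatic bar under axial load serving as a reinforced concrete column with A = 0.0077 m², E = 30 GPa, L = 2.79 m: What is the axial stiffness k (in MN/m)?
Model: a uniform prismatic bar under axial load, so k = (A·E) / L.
Convert to SI units:
  E = 30 GPa = 3 × 10¹⁰ Pa
Substitute:
  k = (0.0077 × (3 × 10¹⁰)) / 2.79
  k = 8.28 × 10⁷ N/m
Convert: k = 8.28 × 10⁷ N/m = 82.8 MN/m
Final answer: k = 82.8 MN/m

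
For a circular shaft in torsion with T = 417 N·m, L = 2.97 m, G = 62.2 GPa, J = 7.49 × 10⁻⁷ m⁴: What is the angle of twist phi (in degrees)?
Model: a circular shaft in torsion, so phi = (T·L) / (G·J).
Convert to SI units:
  G = 62.2 GPa = 6.22 × 10¹⁰ Pa
Substitute:
  phi = (417 × 2.97) / ((6.22 × 10¹⁰) × (7.49 × 10⁻⁷))
  phi = 0.02658 rad
Convert to degrees: phi = 0.02658 × 180/π = 1.523°
Final answer: phi = 1.523°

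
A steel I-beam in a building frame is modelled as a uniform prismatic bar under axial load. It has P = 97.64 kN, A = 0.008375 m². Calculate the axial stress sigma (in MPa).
Model: a uniform prismatic bar under axial load, so sigma = P / A.
Convert to SI units:
  P = 97.64 kN = 97640 N
Substitute:
  sigma = 97640 / 0.008375
  sigma = 1.166 × 10⁷ Pa
Convert: sigma = 1.166 × 10⁷ Pa = 11.66 MPa
Final answer: sigma = 11.66 MPa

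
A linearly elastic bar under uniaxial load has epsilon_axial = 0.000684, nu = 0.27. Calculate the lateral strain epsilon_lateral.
Model: a linearly elastic bar under uniaxial load, so epsilon_lateral = -nu·epsilon_axial.
Substitute:
  epsilon_lateral = -(0.27 × 0.000684)
  epsilon_lateral = -0.0001847
Final answer: epsilon_lateral = -0.0001847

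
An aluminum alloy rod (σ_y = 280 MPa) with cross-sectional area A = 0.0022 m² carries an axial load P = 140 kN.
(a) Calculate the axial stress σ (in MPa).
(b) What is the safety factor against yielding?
(a) Axial stress σ = P/A. Convert P = 140 kN = 140000 N.
  σ = 140000 / 0.0022 = 6.364 × 10⁷ Pa = 63.64 MPa
(b) Safety factor SF = σ_y/σ = 280 / 63.64 = 4.4
Final answer: (a) σ = 63.64 MPa, (b) SF = 4.4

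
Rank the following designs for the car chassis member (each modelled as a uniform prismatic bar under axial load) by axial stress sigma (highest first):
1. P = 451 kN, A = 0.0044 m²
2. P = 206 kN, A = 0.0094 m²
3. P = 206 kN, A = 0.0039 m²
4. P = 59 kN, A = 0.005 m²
Model: a uniform prismatic bar under axial load, so sigma = P / A (SI units).
  Case 1: sigma = 451000 / 0.0044 = 1.025 × 10⁸ Pa = 102.5 MPa
  Case 2: sigma = 206000 / 0.0094 = 2.191 × 10⁷ Pa = 21.91 MPa
  Case 3: sigma = 206000 / 0.0039 = 5.282 × 10⁷ Pa = 52.82 MPa
  Case 4: sigma = 59000 / 0.005 = 1.18 × 10⁷ Pa = 11.8 MPa
Ordering: 102.5 MPa (case 1) > 52.82 MPa (case 3) > 21.91 MPa (case 2) > 11.8 MPa (case 4)
Final answer: 1, 3, 2, 4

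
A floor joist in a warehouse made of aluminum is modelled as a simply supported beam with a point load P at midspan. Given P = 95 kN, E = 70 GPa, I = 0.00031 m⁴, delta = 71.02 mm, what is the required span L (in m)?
Model: a simply supported beam with a point load P at midspan, so delta = (P·L^3) / (48·E·I).
Solve for L: L = ((48·delta·E·I) / P)^(1/3).
Convert to SI units:
  P = 95 kN = 95000 N
  E = 70 GPa = 7 × 10¹⁰ Pa
  delta = 71.02 mm = 0.07102 m
Substitute:
  L = ((48 × 0.07102 × (7 × 10¹⁰) × 0.00031) / 95000)^(1/3)
  L = 9.2 m
Final answer: L = 9.2 m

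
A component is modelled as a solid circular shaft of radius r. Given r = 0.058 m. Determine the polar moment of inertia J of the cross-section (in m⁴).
Model: a solid circular shaft of radius r, so J = (π·r^4) / 2.
Substitute:
  J = (π × 0.058^4) / 2
  J = 1.778 × 10⁻⁵ m⁴
Final answer: J = 1.778 × 10⁻⁵ m⁴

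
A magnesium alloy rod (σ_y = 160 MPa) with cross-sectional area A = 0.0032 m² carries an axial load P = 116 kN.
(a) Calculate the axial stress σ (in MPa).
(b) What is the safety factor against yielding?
(a) Axial stress σ = P/A. Convert P = 116 kN = 116000 N.
  σ = 116000 / 0.0032 = 3.625 × 10⁷ Pa = 36.25 MPa
(b) Safety factor SF = σ_y/σ = 160 / 36.25 = 4.414
Final answer: (a) σ = 36.25 MPa, (b) SF = 4.414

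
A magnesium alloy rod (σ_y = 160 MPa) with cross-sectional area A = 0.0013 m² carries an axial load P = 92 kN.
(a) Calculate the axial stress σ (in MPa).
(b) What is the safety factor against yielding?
(a) Axial stress σ = P/A. Convert P = 92 kN = 92000 N.
  σ = 92000 / 0.0013 = 7.077 × 10⁷ Pa = 70.77 MPa
(b) Safety factor SF = σ_y/σ = 160 / 70.77 = 2.261
Final answer: (a) σ = 70.77 MPa, (b) SF = 2.261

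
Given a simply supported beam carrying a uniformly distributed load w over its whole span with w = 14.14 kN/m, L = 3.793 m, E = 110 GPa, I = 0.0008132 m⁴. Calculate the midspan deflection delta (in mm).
Model: a simply supported beam carrying a uniformly distributed load w over its whole span, so delta = (5·w·L^4) / (384·E·I).
Convert to SI units:
  w = 14.14 kN/m = 14140 N/m
  E = 110 GPa = 1.1 × 10¹¹ Pa
Substitute:
  delta = (5 × 14140 × 3.793^4) / (384 × (1.1 × 10¹¹) × 0.0008132)
  delta = 0.000426 m
Convert: delta = 0.000426 m = 0.426 mm
Final answer: delta = 0.426 mm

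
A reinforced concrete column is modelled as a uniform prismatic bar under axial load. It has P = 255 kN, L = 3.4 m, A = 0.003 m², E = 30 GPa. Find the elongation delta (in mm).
Model: a uniform prismatic bar under axial load, so delta = (P·L) / (A·E).
Convert to SI units:
  P = 255 kN = 255000 N
  E = 30 GPa = 3 × 10¹⁰ Pa
Substitute:
  delta = (255000 × 3.4) / (0.003 × (3 × 10¹⁰))
  delta = 0.009633 m
Convert: delta = 0.009633 m = 9.633 mm
Final answer: delta = 9.633 mm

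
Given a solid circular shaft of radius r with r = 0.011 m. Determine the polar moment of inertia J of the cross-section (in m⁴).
Model: a solid circular shaft of radius r, so J = (π·r^4) / 2.
Substitute:
  J = (π × 0.011^4) / 2
  J = 2.3 × 10⁻⁸ m⁴
Final answer: J = 2.3 × 10⁻⁸ m⁴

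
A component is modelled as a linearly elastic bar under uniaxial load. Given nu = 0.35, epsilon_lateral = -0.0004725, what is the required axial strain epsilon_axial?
Model: a linearly elastic bar under uniaxial load, so epsilon_lateral = -nu·epsilon_axial.
Solve for epsilon_axial: epsilon_axial = -epsilon_lateral / nu.
Substitute:
  epsilon_axial = -(-0.0004725) / 0.35
  epsilon_axial = 0.00135
Final answer: epsilon_axial = 0.00135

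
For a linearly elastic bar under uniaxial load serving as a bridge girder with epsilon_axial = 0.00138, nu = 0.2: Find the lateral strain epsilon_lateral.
Model: a linearly elastic bar under uniaxial load, so epsilon_lateral = -nu·epsilon_axial.
Substitute:
  epsilon_lateral = -(0.2 × 0.00138)
  epsilon_lateral = -0.000276
Final answer: epsilon_lateral = -0.000276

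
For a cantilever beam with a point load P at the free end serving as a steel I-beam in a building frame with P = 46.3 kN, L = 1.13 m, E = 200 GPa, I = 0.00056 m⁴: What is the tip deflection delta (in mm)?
Model: a cantilever beam with a point load P at the free end, so delta = (P·L^3) / (3·E·I).
Convert to SI units:
  P = 46.3 kN = 46300 N
  E = 200 GPa = 2 × 10¹¹ Pa
Substitute:
  delta = (46300 × 1.13^3) / (3 × (2 × 10¹¹) × 0.00056)
  delta = 0.0001988 m
Convert: delta = 0.0001988 m = 0.1988 mm
Final answer: delta = 0.1988 mm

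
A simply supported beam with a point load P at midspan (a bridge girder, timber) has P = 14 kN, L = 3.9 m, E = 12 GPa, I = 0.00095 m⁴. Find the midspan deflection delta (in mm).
Model: a simply supported beam with a point load P at midspan, so delta = (P·L^3) / (48·E·I).
Convert to SI units:
  P = 14 kN = 14000 N
  E = 12 GPa = 1.2 × 10¹⁰ Pa
Substitute:
  delta = (14000 × 3.9^3) / (48 × (1.2 × 10¹⁰) × 0.00095)
  delta = 0.001518 m
Convert: delta = 0.001518 m = 1.518 mm
Final answer: delta = 1.518 mm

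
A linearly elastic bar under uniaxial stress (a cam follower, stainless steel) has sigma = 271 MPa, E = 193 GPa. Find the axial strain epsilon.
Model: a linearly elastic bar under uniaxial stress, so epsilon = sigma / E.
Convert to SI units:
  sigma = 271 MPa = 2.71 × 10⁸ Pa
  E = 193 GPa = 1.93 × 10¹¹ Pa
Substitute:
  epsilon = (2.71 × 10⁸) / (1.93 × 10¹¹)
  epsilon = 0.001404
Final answer: epsilon = 0.001404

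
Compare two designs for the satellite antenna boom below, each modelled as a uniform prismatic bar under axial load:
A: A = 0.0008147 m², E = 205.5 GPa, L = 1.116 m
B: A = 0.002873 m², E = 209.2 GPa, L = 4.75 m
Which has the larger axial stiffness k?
Model: a uniform prismatic bar under axial load, so k = (A·E) / L (SI units).
  A: k = (0.0008147 × (2.055 × 10¹¹)) / 1.116 = 1.5 × 10⁸ N/m = 150 MN/m
  B: k = (0.002873 × (2.092 × 10¹¹)) / 4.75 = 1.265 × 10⁸ N/m = 126.5 MN/m
150 MN/m > 126.5 MN/m, so A is larger.
Final answer: A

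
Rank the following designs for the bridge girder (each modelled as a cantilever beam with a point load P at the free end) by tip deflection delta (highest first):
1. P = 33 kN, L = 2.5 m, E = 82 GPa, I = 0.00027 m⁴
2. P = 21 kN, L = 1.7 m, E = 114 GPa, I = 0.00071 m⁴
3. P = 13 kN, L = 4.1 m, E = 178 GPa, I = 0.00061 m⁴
Model: a cantilever beam with a point load P at the free end, so delta = (P·L^3) / (3·E·I) (SI units).
  Case 1: delta = (33000 × 2.5^3) / (3 × (8.2 × 10¹⁰) × 0.00027) = 0.007763 m = 7.763 mm
  Case 2: delta = (21000 × 1.7^3) / (3 × (1.14 × 10¹¹) × 0.00071) = 0.0004249 m = 0.4249 mm
  Case 3: delta = (13000 × 4.1^3) / (3 × (1.78 × 10¹¹) × 0.00061) = 0.002751 m = 2.751 mm
Ordering: 7.763 mm (case 1) > 2.751 mm (case 3) > 0.4249 mm (case 2)
Final answer: 1, 3, 2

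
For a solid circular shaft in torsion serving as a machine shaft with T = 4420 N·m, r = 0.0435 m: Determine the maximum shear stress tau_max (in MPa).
Model: a solid circular shaft in torsion, so tau_max = (2·T) / (π·r^3).
Substitute:
  tau_max = (2 × 4420) / (π × 0.0435^3)
  tau_max = 3.418 × 10⁷ Pa
Convert: tau_max = 3.418 × 10⁷ Pa = 34.18 MPa
Final answer: tau_max = 34.18 MPa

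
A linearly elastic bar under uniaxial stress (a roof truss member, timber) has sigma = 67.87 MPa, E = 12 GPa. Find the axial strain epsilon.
Model: a linearly elastic bar under uniaxial stress, so epsilon = sigma / E.
Convert to SI units:
  sigma = 67.87 MPa = 6.787 × 10⁷ Pa
  E = 12 GPa = 1.2 × 10¹⁰ Pa
Substitute:
  epsilon = (6.787 × 10⁷) / (1.2 × 10¹⁰)
  epsilon = 0.005656
Final answer: epsilon = 0.005656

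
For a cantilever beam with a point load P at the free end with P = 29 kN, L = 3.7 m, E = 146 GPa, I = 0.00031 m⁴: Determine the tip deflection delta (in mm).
Model: a cantilever beam with a point load P at the free end, so delta = (P·L^3) / (3·E·I).
Convert to SI units:
  P = 29 kN = 29000 N
  E = 146 GPa = 1.46 × 10¹¹ Pa
Substitute:
  delta = (29000 × 3.7^3) / (3 × (1.46 × 10¹¹) × 0.00031)
  delta = 0.01082 m
Convert: delta = 0.01082 m = 10.82 mm
Final answer: delta = 10.82 mm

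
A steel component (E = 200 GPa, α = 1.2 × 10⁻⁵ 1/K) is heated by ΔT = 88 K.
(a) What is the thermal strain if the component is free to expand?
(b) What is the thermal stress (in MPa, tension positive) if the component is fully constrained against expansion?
(a) Free thermal strain ε_th = α·ΔT = (1.2 × 10⁻⁵) × 88 = 0.001056
(b) Fully constrained, the expansion is suppressed, so σ = -E·α·ΔT. Convert E = 200 GPa = 2 × 10¹¹ Pa.
  σ = -(2 × 10¹¹) × (1.2 × 10⁻⁵) × 88 = -2.112 × 10⁸ Pa = -211.2 MPa (compressive)
Final answer: (a) ε_th = 0.001056, (b) σ = -211.2 MPa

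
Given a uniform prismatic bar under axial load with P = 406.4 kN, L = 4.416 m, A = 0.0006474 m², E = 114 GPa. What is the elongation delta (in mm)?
Model: a uniform prismatic bar under axial load, so delta = (P·L) / (A·E).
Convert to SI units:
  P = 406.4 kN = 406400 N
  E = 114 GPa = 1.14 × 10¹¹ Pa
Substitute:
  delta = (406400 × 4.416) / (0.0006474 × (1.14 × 10¹¹))
  delta = 0.02432 m
Convert: delta = 0.02432 m = 24.32 mm
Final answer: delta = 24.32 mm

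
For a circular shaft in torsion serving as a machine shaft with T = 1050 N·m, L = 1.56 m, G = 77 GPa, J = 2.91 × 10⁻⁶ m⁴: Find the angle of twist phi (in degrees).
Model: a circular shaft in torsion, so phi = (T·L) / (G·J).
Convert to SI units:
  G = 77 GPa = 7.7 × 10¹⁰ Pa
Substitute:
  phi = (1050 × 1.56) / ((7.7 × 10¹⁰) × (2.91 × 10⁻⁶))
  phi = 0.00731 rad
Convert to degrees: phi = 0.00731 × 180/π = 0.4188°
Final answer: phi = 0.4188°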